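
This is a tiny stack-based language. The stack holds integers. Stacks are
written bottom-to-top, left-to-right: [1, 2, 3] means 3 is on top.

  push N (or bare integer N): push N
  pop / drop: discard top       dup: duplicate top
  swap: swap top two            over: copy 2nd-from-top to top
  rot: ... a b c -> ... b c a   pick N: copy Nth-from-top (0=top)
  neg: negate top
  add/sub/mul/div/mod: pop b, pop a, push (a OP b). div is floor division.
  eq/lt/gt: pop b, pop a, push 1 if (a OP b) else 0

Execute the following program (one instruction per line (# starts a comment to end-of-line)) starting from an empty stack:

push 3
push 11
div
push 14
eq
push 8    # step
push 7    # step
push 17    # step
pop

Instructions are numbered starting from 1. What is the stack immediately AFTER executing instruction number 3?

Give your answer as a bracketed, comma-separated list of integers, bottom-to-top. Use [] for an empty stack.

Answer: [0]

Derivation:
Step 1 ('push 3'): [3]
Step 2 ('push 11'): [3, 11]
Step 3 ('div'): [0]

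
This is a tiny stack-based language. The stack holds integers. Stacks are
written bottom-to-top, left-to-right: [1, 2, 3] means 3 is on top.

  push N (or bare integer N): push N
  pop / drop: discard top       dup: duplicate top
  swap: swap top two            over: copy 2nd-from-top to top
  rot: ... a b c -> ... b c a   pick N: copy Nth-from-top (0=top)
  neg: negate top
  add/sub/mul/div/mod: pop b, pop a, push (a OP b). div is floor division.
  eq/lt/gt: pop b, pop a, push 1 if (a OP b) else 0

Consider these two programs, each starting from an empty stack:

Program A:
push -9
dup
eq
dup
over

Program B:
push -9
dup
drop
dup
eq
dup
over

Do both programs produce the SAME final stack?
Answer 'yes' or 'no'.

Program A trace:
  After 'push -9': [-9]
  After 'dup': [-9, -9]
  After 'eq': [1]
  After 'dup': [1, 1]
  After 'over': [1, 1, 1]
Program A final stack: [1, 1, 1]

Program B trace:
  After 'push -9': [-9]
  After 'dup': [-9, -9]
  After 'drop': [-9]
  After 'dup': [-9, -9]
  After 'eq': [1]
  After 'dup': [1, 1]
  After 'over': [1, 1, 1]
Program B final stack: [1, 1, 1]
Same: yes

Answer: yes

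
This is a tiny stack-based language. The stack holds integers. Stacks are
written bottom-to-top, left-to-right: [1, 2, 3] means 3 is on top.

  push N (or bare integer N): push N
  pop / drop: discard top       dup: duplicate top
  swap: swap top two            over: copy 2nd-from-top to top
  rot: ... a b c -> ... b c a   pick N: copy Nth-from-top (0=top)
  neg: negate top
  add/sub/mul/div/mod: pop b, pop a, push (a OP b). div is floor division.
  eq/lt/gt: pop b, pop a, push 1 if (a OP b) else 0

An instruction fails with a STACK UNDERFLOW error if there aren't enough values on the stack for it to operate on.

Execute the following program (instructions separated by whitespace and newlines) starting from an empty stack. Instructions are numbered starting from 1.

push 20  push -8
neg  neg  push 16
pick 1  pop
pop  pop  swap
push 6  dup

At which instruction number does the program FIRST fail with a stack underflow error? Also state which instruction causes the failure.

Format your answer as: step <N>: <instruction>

Answer: step 10: swap

Derivation:
Step 1 ('push 20'): stack = [20], depth = 1
Step 2 ('push -8'): stack = [20, -8], depth = 2
Step 3 ('neg'): stack = [20, 8], depth = 2
Step 4 ('neg'): stack = [20, -8], depth = 2
Step 5 ('push 16'): stack = [20, -8, 16], depth = 3
Step 6 ('pick 1'): stack = [20, -8, 16, -8], depth = 4
Step 7 ('pop'): stack = [20, -8, 16], depth = 3
Step 8 ('pop'): stack = [20, -8], depth = 2
Step 9 ('pop'): stack = [20], depth = 1
Step 10 ('swap'): needs 2 value(s) but depth is 1 — STACK UNDERFLOW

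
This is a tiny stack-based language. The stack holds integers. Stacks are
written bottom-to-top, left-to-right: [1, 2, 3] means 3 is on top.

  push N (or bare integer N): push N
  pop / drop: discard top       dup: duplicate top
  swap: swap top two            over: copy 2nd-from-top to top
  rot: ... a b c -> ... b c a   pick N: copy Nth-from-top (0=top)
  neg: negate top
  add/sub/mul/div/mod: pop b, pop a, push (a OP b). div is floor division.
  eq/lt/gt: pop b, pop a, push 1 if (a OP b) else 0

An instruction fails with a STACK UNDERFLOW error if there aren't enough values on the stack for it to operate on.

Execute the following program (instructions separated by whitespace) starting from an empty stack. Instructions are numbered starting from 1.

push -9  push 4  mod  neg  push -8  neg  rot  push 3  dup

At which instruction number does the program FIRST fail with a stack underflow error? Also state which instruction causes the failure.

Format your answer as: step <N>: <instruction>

Answer: step 7: rot

Derivation:
Step 1 ('push -9'): stack = [-9], depth = 1
Step 2 ('push 4'): stack = [-9, 4], depth = 2
Step 3 ('mod'): stack = [3], depth = 1
Step 4 ('neg'): stack = [-3], depth = 1
Step 5 ('push -8'): stack = [-3, -8], depth = 2
Step 6 ('neg'): stack = [-3, 8], depth = 2
Step 7 ('rot'): needs 3 value(s) but depth is 2 — STACK UNDERFLOW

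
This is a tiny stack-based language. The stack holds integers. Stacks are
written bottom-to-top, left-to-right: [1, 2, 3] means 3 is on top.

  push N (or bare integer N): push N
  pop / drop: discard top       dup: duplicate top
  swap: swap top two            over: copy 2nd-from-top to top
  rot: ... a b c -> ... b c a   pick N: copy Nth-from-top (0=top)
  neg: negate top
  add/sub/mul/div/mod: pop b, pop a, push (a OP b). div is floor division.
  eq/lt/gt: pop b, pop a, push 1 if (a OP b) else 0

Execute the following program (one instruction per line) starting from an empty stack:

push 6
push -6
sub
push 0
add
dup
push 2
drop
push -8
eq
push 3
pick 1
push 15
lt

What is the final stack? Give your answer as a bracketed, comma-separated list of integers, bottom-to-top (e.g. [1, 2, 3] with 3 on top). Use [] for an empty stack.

After 'push 6': [6]
After 'push -6': [6, -6]
After 'sub': [12]
After 'push 0': [12, 0]
After 'add': [12]
After 'dup': [12, 12]
After 'push 2': [12, 12, 2]
After 'drop': [12, 12]
After 'push -8': [12, 12, -8]
After 'eq': [12, 0]
After 'push 3': [12, 0, 3]
After 'pick 1': [12, 0, 3, 0]
After 'push 15': [12, 0, 3, 0, 15]
After 'lt': [12, 0, 3, 1]

Answer: [12, 0, 3, 1]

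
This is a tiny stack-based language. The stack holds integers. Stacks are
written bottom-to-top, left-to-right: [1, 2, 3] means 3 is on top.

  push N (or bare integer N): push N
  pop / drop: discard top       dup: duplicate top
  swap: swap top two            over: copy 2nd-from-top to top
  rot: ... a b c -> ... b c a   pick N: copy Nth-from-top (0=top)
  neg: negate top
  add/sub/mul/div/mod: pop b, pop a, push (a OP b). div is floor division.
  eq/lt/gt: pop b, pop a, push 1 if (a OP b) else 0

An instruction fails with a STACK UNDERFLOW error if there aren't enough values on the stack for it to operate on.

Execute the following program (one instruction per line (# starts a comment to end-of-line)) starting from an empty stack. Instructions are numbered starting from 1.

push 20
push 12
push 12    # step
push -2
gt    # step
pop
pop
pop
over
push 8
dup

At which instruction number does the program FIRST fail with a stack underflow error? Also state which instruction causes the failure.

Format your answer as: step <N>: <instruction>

Answer: step 9: over

Derivation:
Step 1 ('push 20'): stack = [20], depth = 1
Step 2 ('push 12'): stack = [20, 12], depth = 2
Step 3 ('push 12'): stack = [20, 12, 12], depth = 3
Step 4 ('push -2'): stack = [20, 12, 12, -2], depth = 4
Step 5 ('gt'): stack = [20, 12, 1], depth = 3
Step 6 ('pop'): stack = [20, 12], depth = 2
Step 7 ('pop'): stack = [20], depth = 1
Step 8 ('pop'): stack = [], depth = 0
Step 9 ('over'): needs 2 value(s) but depth is 0 — STACK UNDERFLOW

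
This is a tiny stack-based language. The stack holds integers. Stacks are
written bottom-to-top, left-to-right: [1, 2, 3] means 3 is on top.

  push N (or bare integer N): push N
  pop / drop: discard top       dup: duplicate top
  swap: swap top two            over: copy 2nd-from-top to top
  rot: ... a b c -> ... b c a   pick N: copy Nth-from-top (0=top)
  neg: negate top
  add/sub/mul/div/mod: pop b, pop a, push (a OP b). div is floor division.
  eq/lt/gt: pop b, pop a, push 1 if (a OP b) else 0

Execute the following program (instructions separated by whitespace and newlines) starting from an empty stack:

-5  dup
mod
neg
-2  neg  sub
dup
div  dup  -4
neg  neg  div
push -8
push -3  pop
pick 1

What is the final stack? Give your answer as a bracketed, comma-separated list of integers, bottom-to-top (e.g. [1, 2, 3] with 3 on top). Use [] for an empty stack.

After 'push -5': [-5]
After 'dup': [-5, -5]
After 'mod': [0]
After 'neg': [0]
After 'push -2': [0, -2]
After 'neg': [0, 2]
After 'sub': [-2]
After 'dup': [-2, -2]
After 'div': [1]
After 'dup': [1, 1]
After 'push -4': [1, 1, -4]
After 'neg': [1, 1, 4]
After 'neg': [1, 1, -4]
After 'div': [1, -1]
After 'push -8': [1, -1, -8]
After 'push -3': [1, -1, -8, -3]
After 'pop': [1, -1, -8]
After 'pick 1': [1, -1, -8, -1]

Answer: [1, -1, -8, -1]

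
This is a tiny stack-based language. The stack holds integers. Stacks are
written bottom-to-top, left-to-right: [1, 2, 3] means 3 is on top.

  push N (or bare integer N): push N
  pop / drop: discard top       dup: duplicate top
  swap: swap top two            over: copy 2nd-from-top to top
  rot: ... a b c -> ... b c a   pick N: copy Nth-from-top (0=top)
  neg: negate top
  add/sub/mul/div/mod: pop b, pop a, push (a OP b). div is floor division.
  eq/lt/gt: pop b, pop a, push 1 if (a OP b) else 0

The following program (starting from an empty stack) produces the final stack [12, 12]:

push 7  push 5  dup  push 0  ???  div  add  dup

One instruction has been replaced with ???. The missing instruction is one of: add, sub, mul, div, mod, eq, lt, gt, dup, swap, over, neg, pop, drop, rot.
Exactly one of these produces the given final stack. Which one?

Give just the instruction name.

Answer: gt

Derivation:
Stack before ???: [7, 5, 5, 0]
Stack after ???:  [7, 5, 1]
The instruction that transforms [7, 5, 5, 0] -> [7, 5, 1] is: gt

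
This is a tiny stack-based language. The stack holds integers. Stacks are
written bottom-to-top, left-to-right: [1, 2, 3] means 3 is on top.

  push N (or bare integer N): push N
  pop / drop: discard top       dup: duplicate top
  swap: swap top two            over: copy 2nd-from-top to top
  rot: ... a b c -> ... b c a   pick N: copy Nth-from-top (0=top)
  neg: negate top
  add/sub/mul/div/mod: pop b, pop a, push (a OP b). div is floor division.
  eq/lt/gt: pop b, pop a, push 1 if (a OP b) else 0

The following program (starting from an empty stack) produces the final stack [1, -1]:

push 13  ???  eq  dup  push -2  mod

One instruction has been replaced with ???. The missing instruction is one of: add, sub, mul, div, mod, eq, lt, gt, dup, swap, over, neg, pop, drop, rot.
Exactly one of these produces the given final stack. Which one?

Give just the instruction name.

Answer: dup

Derivation:
Stack before ???: [13]
Stack after ???:  [13, 13]
The instruction that transforms [13] -> [13, 13] is: dup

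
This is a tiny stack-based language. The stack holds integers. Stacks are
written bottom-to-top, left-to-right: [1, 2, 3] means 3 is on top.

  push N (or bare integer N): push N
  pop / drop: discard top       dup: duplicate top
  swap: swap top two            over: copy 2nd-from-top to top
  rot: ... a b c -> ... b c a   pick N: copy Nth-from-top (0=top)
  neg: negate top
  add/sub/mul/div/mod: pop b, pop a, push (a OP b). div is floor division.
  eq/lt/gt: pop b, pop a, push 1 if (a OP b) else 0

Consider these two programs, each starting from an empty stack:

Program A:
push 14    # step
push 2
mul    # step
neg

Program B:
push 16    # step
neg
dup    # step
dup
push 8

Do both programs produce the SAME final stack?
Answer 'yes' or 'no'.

Answer: no

Derivation:
Program A trace:
  After 'push 14': [14]
  After 'push 2': [14, 2]
  After 'mul': [28]
  After 'neg': [-28]
Program A final stack: [-28]

Program B trace:
  After 'push 16': [16]
  After 'neg': [-16]
  After 'dup': [-16, -16]
  After 'dup': [-16, -16, -16]
  After 'push 8': [-16, -16, -16, 8]
Program B final stack: [-16, -16, -16, 8]
Same: no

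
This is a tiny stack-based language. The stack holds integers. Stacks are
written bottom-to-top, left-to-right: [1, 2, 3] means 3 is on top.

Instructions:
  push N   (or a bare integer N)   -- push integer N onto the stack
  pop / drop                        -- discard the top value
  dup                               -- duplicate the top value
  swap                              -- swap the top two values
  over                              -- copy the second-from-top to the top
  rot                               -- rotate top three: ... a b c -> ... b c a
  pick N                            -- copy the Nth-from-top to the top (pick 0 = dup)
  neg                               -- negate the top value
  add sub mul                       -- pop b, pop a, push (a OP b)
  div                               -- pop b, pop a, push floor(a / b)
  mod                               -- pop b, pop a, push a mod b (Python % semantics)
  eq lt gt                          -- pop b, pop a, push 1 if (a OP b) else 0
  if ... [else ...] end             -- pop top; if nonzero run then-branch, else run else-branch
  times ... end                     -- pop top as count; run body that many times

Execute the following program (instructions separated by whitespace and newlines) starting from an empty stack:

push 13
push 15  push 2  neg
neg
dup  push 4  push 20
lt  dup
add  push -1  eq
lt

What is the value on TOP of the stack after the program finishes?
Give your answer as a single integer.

After 'push 13': [13]
After 'push 15': [13, 15]
After 'push 2': [13, 15, 2]
After 'neg': [13, 15, -2]
After 'neg': [13, 15, 2]
After 'dup': [13, 15, 2, 2]
After 'push 4': [13, 15, 2, 2, 4]
After 'push 20': [13, 15, 2, 2, 4, 20]
After 'lt': [13, 15, 2, 2, 1]
After 'dup': [13, 15, 2, 2, 1, 1]
After 'add': [13, 15, 2, 2, 2]
After 'push -1': [13, 15, 2, 2, 2, -1]
After 'eq': [13, 15, 2, 2, 0]
After 'lt': [13, 15, 2, 0]

Answer: 0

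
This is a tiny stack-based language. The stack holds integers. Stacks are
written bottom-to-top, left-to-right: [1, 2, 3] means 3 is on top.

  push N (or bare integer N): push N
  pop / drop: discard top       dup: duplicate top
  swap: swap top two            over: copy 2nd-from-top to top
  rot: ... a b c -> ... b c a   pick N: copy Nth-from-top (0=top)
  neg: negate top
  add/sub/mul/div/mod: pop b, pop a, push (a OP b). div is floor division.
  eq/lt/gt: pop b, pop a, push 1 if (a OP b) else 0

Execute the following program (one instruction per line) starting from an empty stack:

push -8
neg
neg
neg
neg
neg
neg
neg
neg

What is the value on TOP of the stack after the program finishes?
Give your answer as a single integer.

After 'push -8': [-8]
After 'neg': [8]
After 'neg': [-8]
After 'neg': [8]
After 'neg': [-8]
After 'neg': [8]
After 'neg': [-8]
After 'neg': [8]
After 'neg': [-8]

Answer: -8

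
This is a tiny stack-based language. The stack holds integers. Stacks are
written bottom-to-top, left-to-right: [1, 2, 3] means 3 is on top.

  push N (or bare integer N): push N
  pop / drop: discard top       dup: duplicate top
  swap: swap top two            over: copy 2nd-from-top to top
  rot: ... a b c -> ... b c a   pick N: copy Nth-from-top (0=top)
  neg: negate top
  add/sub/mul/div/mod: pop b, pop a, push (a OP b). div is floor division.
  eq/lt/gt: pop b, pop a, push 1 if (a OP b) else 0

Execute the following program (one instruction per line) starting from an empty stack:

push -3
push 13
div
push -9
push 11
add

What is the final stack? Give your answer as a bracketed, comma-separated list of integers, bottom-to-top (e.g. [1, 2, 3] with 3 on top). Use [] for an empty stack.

After 'push -3': [-3]
After 'push 13': [-3, 13]
After 'div': [-1]
After 'push -9': [-1, -9]
After 'push 11': [-1, -9, 11]
After 'add': [-1, 2]

Answer: [-1, 2]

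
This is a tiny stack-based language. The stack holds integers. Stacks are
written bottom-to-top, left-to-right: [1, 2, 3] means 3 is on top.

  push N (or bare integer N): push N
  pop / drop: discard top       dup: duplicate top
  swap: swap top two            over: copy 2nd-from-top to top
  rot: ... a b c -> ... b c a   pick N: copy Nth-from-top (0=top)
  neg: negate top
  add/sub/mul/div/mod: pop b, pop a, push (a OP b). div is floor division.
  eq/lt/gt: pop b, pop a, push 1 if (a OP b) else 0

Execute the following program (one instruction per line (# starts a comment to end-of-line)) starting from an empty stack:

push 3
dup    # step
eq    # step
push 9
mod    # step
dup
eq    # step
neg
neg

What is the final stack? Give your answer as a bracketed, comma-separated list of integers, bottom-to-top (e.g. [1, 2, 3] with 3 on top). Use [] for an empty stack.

Answer: [1]

Derivation:
After 'push 3': [3]
After 'dup': [3, 3]
After 'eq': [1]
After 'push 9': [1, 9]
After 'mod': [1]
After 'dup': [1, 1]
After 'eq': [1]
After 'neg': [-1]
After 'neg': [1]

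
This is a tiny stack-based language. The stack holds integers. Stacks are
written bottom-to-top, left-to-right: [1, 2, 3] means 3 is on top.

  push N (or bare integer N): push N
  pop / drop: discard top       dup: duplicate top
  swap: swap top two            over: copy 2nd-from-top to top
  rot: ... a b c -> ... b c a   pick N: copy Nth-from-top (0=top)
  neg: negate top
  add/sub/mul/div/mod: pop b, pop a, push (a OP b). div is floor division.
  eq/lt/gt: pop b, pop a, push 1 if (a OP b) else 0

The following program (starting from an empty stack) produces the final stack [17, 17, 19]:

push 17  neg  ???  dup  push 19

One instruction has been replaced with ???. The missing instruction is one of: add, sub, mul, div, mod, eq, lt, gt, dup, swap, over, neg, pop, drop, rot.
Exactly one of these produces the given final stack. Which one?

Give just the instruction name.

Answer: neg

Derivation:
Stack before ???: [-17]
Stack after ???:  [17]
The instruction that transforms [-17] -> [17] is: neg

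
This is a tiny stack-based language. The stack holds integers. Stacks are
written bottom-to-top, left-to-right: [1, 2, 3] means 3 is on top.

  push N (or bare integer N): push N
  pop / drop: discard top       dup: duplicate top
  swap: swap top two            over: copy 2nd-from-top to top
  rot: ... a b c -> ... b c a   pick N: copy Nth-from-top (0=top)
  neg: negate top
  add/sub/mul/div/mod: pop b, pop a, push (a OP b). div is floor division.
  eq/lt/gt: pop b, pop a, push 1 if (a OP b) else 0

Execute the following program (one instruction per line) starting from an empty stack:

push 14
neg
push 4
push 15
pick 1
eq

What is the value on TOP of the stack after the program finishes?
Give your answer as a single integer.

After 'push 14': [14]
After 'neg': [-14]
After 'push 4': [-14, 4]
After 'push 15': [-14, 4, 15]
After 'pick 1': [-14, 4, 15, 4]
After 'eq': [-14, 4, 0]

Answer: 0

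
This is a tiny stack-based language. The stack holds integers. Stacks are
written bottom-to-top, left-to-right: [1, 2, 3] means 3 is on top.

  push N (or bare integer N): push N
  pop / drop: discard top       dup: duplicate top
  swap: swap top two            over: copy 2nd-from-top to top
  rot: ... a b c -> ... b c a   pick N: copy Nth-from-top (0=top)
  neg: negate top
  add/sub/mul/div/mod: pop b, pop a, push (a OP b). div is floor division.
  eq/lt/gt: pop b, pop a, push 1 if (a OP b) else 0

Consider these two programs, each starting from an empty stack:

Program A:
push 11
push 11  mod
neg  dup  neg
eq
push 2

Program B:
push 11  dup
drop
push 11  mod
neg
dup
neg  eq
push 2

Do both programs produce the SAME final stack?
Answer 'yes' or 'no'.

Program A trace:
  After 'push 11': [11]
  After 'push 11': [11, 11]
  After 'mod': [0]
  After 'neg': [0]
  After 'dup': [0, 0]
  After 'neg': [0, 0]
  After 'eq': [1]
  After 'push 2': [1, 2]
Program A final stack: [1, 2]

Program B trace:
  After 'push 11': [11]
  After 'dup': [11, 11]
  After 'drop': [11]
  After 'push 11': [11, 11]
  After 'mod': [0]
  After 'neg': [0]
  After 'dup': [0, 0]
  After 'neg': [0, 0]
  After 'eq': [1]
  After 'push 2': [1, 2]
Program B final stack: [1, 2]
Same: yes

Answer: yes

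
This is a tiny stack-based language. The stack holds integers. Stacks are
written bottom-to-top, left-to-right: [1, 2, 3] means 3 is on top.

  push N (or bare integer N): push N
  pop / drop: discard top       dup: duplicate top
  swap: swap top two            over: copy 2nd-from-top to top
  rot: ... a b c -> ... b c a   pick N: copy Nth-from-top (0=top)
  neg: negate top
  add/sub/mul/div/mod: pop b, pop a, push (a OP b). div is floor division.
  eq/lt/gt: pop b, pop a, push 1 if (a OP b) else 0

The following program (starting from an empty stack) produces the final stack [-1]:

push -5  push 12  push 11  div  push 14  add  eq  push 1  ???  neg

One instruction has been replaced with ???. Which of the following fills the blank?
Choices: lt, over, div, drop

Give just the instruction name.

Answer: lt

Derivation:
Stack before ???: [0, 1]
Stack after ???:  [1]
Checking each choice:
  lt: MATCH
  over: produces [0, 1, 0]
  div: produces [0]
  drop: produces [0]


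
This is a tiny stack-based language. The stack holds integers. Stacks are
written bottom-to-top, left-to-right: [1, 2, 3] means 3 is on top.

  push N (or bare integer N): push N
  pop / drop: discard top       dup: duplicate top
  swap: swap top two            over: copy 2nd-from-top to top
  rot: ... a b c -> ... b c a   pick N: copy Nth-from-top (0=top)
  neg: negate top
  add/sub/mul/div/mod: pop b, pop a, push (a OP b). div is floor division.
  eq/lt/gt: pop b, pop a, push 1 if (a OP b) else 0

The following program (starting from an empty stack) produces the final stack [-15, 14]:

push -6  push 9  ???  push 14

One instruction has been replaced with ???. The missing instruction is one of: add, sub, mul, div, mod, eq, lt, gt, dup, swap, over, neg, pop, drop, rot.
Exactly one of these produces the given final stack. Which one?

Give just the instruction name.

Answer: sub

Derivation:
Stack before ???: [-6, 9]
Stack after ???:  [-15]
The instruction that transforms [-6, 9] -> [-15] is: sub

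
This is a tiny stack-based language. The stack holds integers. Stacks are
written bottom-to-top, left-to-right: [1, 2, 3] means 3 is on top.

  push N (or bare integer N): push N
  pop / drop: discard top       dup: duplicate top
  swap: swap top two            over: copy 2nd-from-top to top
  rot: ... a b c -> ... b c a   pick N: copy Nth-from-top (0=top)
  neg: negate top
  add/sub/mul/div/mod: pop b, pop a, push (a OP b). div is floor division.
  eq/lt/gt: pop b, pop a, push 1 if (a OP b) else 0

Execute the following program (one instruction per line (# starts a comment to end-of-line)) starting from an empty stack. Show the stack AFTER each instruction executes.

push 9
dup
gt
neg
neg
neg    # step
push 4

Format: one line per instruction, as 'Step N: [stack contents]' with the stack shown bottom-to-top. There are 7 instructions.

Step 1: [9]
Step 2: [9, 9]
Step 3: [0]
Step 4: [0]
Step 5: [0]
Step 6: [0]
Step 7: [0, 4]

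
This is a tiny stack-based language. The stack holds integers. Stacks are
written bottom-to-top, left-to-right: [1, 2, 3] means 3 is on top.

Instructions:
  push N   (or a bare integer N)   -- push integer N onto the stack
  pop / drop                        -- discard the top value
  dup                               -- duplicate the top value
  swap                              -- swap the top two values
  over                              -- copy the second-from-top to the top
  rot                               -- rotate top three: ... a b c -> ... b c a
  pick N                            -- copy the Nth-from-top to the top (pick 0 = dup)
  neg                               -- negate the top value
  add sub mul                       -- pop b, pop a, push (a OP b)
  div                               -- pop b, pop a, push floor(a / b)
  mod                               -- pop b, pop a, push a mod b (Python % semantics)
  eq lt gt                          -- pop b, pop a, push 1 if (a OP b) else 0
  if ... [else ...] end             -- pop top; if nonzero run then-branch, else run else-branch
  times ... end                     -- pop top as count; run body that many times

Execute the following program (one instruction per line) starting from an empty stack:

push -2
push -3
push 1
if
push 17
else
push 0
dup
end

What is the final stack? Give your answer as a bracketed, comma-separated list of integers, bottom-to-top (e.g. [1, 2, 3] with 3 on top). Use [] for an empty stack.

Answer: [-2, -3, 17]

Derivation:
After 'push -2': [-2]
After 'push -3': [-2, -3]
After 'push 1': [-2, -3, 1]
After 'if': [-2, -3]
After 'push 17': [-2, -3, 17]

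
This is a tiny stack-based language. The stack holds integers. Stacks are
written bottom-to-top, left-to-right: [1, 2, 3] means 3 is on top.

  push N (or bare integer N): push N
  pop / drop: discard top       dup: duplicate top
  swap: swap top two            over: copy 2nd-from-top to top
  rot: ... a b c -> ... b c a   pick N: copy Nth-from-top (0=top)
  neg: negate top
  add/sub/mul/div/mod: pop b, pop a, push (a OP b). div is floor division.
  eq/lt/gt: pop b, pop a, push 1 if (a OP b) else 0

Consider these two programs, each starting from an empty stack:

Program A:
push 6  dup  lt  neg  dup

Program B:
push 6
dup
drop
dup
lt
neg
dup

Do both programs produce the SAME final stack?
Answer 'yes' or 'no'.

Answer: yes

Derivation:
Program A trace:
  After 'push 6': [6]
  After 'dup': [6, 6]
  After 'lt': [0]
  After 'neg': [0]
  After 'dup': [0, 0]
Program A final stack: [0, 0]

Program B trace:
  After 'push 6': [6]
  After 'dup': [6, 6]
  After 'drop': [6]
  After 'dup': [6, 6]
  After 'lt': [0]
  After 'neg': [0]
  After 'dup': [0, 0]
Program B final stack: [0, 0]
Same: yes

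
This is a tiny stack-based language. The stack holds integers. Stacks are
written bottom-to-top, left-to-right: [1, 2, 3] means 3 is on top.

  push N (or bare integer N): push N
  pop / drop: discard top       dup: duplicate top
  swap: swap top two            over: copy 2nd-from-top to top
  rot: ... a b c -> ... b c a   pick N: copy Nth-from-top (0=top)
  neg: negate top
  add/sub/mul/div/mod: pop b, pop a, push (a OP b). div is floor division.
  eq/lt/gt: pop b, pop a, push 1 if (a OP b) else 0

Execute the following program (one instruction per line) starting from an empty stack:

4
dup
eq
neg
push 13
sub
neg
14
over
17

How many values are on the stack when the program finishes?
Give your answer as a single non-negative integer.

Answer: 4

Derivation:
After 'push 4': stack = [4] (depth 1)
After 'dup': stack = [4, 4] (depth 2)
After 'eq': stack = [1] (depth 1)
After 'neg': stack = [-1] (depth 1)
After 'push 13': stack = [-1, 13] (depth 2)
After 'sub': stack = [-14] (depth 1)
After 'neg': stack = [14] (depth 1)
After 'push 14': stack = [14, 14] (depth 2)
After 'over': stack = [14, 14, 14] (depth 3)
After 'push 17': stack = [14, 14, 14, 17] (depth 4)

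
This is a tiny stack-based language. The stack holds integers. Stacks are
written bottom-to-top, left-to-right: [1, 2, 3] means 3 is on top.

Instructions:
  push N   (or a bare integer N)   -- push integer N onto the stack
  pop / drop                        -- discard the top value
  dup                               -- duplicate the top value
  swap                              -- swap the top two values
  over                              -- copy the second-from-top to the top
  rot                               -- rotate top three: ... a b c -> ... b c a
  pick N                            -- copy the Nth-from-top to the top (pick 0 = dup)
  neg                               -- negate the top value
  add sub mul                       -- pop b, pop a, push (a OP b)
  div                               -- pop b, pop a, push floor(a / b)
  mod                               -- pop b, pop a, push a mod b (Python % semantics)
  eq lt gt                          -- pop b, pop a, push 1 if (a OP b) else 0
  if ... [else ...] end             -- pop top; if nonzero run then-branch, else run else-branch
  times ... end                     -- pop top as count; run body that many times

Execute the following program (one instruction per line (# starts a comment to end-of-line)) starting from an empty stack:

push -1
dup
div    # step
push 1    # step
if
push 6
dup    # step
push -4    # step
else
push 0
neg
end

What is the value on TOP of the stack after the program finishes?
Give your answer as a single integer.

Answer: -4

Derivation:
After 'push -1': [-1]
After 'dup': [-1, -1]
After 'div': [1]
After 'push 1': [1, 1]
After 'if': [1]
After 'push 6': [1, 6]
After 'dup': [1, 6, 6]
After 'push -4': [1, 6, 6, -4]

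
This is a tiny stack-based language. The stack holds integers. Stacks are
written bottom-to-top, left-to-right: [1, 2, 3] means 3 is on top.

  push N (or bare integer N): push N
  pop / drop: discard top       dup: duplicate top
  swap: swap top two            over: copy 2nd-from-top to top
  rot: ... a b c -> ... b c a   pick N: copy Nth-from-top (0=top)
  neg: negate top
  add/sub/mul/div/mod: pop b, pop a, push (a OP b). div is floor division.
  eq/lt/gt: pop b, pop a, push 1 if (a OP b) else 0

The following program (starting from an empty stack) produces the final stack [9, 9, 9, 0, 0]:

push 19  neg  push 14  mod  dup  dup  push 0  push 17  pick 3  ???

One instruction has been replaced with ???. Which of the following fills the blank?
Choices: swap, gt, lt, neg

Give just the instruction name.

Answer: lt

Derivation:
Stack before ???: [9, 9, 9, 0, 17, 9]
Stack after ???:  [9, 9, 9, 0, 0]
Checking each choice:
  swap: produces [9, 9, 9, 0, 9, 17]
  gt: produces [9, 9, 9, 0, 1]
  lt: MATCH
  neg: produces [9, 9, 9, 0, 17, -9]


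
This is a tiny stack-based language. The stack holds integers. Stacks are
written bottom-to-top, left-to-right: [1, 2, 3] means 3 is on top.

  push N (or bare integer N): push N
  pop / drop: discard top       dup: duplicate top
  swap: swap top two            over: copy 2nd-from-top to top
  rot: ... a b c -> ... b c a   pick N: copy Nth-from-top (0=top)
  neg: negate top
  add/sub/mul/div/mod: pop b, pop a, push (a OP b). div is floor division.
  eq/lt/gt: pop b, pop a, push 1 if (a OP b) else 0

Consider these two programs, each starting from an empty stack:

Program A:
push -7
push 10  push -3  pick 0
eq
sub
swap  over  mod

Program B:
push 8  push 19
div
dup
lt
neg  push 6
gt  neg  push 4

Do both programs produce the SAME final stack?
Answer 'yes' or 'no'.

Answer: no

Derivation:
Program A trace:
  After 'push -7': [-7]
  After 'push 10': [-7, 10]
  After 'push -3': [-7, 10, -3]
  After 'pick 0': [-7, 10, -3, -3]
  After 'eq': [-7, 10, 1]
  After 'sub': [-7, 9]
  After 'swap': [9, -7]
  After 'over': [9, -7, 9]
  After 'mod': [9, 2]
Program A final stack: [9, 2]

Program B trace:
  After 'push 8': [8]
  After 'push 19': [8, 19]
  After 'div': [0]
  After 'dup': [0, 0]
  After 'lt': [0]
  After 'neg': [0]
  After 'push 6': [0, 6]
  After 'gt': [0]
  After 'neg': [0]
  After 'push 4': [0, 4]
Program B final stack: [0, 4]
Same: no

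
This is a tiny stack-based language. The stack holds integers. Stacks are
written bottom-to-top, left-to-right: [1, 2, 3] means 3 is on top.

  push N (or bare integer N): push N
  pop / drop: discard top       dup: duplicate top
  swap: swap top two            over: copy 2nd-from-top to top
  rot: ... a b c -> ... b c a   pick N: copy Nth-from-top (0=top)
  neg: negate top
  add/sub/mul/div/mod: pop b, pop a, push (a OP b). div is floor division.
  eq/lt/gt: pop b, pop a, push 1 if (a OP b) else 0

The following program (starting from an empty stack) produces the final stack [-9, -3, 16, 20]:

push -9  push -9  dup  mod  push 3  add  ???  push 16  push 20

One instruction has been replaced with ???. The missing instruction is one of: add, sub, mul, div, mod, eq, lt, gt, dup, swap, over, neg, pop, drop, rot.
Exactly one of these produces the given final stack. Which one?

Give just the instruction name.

Stack before ???: [-9, 3]
Stack after ???:  [-9, -3]
The instruction that transforms [-9, 3] -> [-9, -3] is: neg

Answer: neg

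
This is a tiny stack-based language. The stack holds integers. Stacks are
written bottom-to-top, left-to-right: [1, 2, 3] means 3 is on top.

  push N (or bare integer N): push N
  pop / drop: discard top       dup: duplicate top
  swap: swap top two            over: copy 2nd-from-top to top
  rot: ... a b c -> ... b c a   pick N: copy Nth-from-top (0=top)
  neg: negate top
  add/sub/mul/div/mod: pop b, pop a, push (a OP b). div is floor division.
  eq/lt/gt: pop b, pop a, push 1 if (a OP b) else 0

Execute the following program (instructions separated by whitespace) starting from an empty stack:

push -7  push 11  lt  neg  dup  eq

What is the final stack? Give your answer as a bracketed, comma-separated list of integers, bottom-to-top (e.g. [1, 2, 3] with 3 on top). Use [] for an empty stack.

Answer: [1]

Derivation:
After 'push -7': [-7]
After 'push 11': [-7, 11]
After 'lt': [1]
After 'neg': [-1]
After 'dup': [-1, -1]
After 'eq': [1]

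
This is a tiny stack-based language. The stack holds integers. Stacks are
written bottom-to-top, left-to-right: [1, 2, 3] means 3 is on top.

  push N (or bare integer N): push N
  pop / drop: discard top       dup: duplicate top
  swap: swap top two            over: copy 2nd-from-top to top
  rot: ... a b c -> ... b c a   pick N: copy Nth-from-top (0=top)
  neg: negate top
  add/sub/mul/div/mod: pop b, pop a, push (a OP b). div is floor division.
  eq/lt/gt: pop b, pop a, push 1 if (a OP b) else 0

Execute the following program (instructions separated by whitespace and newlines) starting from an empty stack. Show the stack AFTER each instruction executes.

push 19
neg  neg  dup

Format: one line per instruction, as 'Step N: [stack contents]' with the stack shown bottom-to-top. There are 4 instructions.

Step 1: [19]
Step 2: [-19]
Step 3: [19]
Step 4: [19, 19]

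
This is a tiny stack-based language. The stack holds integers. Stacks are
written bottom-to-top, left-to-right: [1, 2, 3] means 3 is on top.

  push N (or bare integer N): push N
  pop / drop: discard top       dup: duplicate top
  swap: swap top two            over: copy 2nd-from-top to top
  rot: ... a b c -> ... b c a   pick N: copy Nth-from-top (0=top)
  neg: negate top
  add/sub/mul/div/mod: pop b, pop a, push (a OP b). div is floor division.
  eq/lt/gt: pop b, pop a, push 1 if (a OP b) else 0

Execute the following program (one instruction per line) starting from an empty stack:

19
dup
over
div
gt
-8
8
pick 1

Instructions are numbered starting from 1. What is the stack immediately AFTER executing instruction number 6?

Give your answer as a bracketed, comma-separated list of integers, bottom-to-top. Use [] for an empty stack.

Step 1 ('19'): [19]
Step 2 ('dup'): [19, 19]
Step 3 ('over'): [19, 19, 19]
Step 4 ('div'): [19, 1]
Step 5 ('gt'): [1]
Step 6 ('-8'): [1, -8]

Answer: [1, -8]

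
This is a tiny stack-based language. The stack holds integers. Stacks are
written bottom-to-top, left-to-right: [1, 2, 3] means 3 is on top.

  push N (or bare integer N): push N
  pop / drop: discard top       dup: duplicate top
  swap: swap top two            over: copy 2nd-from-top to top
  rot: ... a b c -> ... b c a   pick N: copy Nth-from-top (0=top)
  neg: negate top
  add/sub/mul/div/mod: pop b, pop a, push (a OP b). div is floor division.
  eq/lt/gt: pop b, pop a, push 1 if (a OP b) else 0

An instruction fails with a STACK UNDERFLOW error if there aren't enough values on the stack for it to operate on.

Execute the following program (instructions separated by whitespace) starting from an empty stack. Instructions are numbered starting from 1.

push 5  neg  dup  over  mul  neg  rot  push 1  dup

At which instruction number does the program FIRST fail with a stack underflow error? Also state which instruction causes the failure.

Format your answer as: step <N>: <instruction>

Answer: step 7: rot

Derivation:
Step 1 ('push 5'): stack = [5], depth = 1
Step 2 ('neg'): stack = [-5], depth = 1
Step 3 ('dup'): stack = [-5, -5], depth = 2
Step 4 ('over'): stack = [-5, -5, -5], depth = 3
Step 5 ('mul'): stack = [-5, 25], depth = 2
Step 6 ('neg'): stack = [-5, -25], depth = 2
Step 7 ('rot'): needs 3 value(s) but depth is 2 — STACK UNDERFLOW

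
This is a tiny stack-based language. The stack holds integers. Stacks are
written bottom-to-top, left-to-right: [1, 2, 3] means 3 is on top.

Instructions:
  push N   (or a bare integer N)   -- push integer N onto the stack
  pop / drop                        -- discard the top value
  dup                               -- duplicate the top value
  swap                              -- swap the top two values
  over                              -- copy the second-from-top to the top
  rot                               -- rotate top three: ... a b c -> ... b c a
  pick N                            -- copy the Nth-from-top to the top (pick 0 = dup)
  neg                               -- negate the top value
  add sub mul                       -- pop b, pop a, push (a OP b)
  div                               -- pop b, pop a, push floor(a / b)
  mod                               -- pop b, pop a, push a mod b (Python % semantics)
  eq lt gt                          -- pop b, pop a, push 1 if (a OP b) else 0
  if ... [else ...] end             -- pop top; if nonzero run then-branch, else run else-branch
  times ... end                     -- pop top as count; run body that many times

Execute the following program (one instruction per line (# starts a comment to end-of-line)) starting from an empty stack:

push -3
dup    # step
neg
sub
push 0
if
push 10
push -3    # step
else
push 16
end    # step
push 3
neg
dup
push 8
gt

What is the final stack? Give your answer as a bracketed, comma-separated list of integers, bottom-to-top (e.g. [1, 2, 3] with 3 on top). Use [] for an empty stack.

After 'push -3': [-3]
After 'dup': [-3, -3]
After 'neg': [-3, 3]
After 'sub': [-6]
After 'push 0': [-6, 0]
After 'if': [-6]
After 'push 16': [-6, 16]
After 'push 3': [-6, 16, 3]
After 'neg': [-6, 16, -3]
After 'dup': [-6, 16, -3, -3]
After 'push 8': [-6, 16, -3, -3, 8]
After 'gt': [-6, 16, -3, 0]

Answer: [-6, 16, -3, 0]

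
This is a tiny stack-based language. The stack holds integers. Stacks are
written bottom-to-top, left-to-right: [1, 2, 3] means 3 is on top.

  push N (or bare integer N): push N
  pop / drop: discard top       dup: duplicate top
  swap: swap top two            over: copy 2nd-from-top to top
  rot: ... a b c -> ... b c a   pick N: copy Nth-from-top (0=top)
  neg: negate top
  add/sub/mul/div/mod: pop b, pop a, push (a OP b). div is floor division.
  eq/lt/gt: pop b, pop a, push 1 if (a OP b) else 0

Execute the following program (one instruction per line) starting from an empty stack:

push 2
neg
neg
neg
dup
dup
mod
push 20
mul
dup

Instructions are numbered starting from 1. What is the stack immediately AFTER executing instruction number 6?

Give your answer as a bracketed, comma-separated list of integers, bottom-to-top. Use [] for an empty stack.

Answer: [-2, -2, -2]

Derivation:
Step 1 ('push 2'): [2]
Step 2 ('neg'): [-2]
Step 3 ('neg'): [2]
Step 4 ('neg'): [-2]
Step 5 ('dup'): [-2, -2]
Step 6 ('dup'): [-2, -2, -2]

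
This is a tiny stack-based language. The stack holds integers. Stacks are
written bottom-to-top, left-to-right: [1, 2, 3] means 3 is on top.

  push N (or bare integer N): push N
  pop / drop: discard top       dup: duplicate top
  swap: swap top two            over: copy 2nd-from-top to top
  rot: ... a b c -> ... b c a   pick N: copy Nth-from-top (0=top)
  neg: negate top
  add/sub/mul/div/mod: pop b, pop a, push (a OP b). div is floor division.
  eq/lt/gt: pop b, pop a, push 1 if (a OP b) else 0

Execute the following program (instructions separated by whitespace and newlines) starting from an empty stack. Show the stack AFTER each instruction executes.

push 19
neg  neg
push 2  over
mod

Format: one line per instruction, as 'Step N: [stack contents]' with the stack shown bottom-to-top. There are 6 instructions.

Step 1: [19]
Step 2: [-19]
Step 3: [19]
Step 4: [19, 2]
Step 5: [19, 2, 19]
Step 6: [19, 2]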